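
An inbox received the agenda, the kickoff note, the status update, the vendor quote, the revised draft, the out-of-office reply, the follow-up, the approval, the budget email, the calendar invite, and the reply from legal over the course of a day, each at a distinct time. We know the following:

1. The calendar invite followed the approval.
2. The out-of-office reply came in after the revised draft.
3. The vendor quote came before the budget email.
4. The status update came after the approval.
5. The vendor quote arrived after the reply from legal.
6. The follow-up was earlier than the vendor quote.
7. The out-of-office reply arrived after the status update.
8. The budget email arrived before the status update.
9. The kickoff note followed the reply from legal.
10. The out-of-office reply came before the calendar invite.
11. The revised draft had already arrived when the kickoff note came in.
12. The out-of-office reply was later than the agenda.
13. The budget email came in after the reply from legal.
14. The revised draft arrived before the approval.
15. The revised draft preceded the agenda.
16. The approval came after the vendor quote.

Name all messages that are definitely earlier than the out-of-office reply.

Directly stated before the out-of-office reply: the agenda, the revised draft, and the status update.
The approval reaches the out-of-office reply via the approval → the status update → the out-of-office reply.
The budget email reaches the out-of-office reply via the budget email → the status update → the out-of-office reply.
The follow-up reaches the out-of-office reply via the follow-up → the vendor quote → the approval → the status update → the out-of-office reply.
Likewise the reply from legal and the vendor quote each reach the out-of-office reply by chaining the stated constraints.

the agenda, the approval, the budget email, the follow-up, the reply from legal, the revised draft, the status update, the vendor quote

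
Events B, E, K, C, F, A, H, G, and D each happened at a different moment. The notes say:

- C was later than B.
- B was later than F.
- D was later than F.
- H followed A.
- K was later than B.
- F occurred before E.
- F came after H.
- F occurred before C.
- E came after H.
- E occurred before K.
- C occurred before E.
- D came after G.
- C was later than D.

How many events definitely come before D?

Directly stated before D: F and G.
A reaches D via A → H → F → D.
H reaches D via H → F → D.
No chain forces K (or any of the others) ahead of D.
That's A, F, G, and H — 4 in all.

4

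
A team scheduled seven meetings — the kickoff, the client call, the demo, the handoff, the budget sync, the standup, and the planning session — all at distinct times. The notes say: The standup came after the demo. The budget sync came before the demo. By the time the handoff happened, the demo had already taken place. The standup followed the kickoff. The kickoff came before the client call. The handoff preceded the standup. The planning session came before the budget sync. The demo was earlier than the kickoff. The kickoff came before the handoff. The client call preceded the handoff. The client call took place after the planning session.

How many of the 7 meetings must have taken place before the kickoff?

Directly stated before the kickoff: the demo.
The budget sync reaches the kickoff via the budget sync → the demo → the kickoff.
The planning session reaches the kickoff via the planning session → the budget sync → the demo → the kickoff.
That's the budget sync, the demo, and the planning session — 3 in all.

3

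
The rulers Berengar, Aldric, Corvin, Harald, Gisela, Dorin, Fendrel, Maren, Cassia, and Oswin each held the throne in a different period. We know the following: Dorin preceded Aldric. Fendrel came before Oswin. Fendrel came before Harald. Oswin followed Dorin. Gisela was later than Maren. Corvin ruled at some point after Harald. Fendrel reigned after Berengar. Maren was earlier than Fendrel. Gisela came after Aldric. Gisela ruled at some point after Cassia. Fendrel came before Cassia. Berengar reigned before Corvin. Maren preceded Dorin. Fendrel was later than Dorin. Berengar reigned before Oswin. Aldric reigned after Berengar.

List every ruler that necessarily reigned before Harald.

Berengar, Dorin, Fendrel, Maren

Directly stated before Harald: Fendrel.
Berengar reaches Harald via Berengar → Fendrel → Harald.
Dorin reaches Harald via Dorin → Fendrel → Harald.
Maren reaches Harald via Maren → Fendrel → Harald.
No chain forces Corvin (or any of the others) ahead of Harald.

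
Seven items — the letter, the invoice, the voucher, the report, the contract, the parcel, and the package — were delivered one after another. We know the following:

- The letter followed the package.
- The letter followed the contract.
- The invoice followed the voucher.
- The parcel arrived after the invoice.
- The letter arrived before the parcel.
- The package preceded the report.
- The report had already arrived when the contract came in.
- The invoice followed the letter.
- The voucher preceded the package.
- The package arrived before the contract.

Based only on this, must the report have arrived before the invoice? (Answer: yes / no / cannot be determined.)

Chain the constraints: the report → the contract → the letter → the invoice. Each link is directly stated, so the report comes before the invoice.

yes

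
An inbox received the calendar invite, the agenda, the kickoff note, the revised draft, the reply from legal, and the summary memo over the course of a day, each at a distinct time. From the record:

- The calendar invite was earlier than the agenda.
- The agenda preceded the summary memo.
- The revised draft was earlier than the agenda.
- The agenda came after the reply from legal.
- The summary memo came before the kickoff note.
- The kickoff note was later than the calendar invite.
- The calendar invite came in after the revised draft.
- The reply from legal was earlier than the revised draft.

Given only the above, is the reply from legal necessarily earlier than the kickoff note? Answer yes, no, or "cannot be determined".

Chain the constraints: the reply from legal → the agenda → the summary memo → the kickoff note. Each link is directly stated, so the reply from legal comes before the kickoff note.

yes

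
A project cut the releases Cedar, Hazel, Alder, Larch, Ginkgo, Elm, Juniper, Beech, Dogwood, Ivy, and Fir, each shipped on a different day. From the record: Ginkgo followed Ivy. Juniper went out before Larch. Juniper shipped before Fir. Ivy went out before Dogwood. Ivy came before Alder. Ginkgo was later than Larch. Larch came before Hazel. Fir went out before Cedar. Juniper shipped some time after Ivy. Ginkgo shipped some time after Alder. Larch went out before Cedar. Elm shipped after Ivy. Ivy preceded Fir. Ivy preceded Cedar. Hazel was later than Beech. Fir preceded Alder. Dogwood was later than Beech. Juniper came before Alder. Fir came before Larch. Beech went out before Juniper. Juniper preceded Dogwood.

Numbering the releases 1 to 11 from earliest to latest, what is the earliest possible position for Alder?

5

Beech, Fir, Ivy, and Juniper must all come before Alder — 4 forced predecessors.
Nothing else is forced ahead of Alder, so its earliest slot is position 4 + 1 = 5.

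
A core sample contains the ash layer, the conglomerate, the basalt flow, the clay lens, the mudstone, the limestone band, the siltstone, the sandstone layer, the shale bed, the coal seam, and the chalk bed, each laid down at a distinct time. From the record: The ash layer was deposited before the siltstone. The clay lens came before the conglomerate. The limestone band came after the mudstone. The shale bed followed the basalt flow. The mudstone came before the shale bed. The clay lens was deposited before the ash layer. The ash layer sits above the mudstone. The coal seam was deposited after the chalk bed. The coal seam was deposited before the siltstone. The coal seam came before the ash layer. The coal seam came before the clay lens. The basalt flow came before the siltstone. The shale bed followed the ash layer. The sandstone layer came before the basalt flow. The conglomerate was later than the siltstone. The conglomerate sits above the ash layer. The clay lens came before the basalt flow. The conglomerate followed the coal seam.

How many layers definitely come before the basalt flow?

Directly stated before the basalt flow: the clay lens and the sandstone layer.
The chalk bed reaches the basalt flow via the chalk bed → the coal seam → the clay lens → the basalt flow.
The coal seam reaches the basalt flow via the coal seam → the clay lens → the basalt flow.
That's the chalk bed, the clay lens, the coal seam, and the sandstone layer — 4 in all.

4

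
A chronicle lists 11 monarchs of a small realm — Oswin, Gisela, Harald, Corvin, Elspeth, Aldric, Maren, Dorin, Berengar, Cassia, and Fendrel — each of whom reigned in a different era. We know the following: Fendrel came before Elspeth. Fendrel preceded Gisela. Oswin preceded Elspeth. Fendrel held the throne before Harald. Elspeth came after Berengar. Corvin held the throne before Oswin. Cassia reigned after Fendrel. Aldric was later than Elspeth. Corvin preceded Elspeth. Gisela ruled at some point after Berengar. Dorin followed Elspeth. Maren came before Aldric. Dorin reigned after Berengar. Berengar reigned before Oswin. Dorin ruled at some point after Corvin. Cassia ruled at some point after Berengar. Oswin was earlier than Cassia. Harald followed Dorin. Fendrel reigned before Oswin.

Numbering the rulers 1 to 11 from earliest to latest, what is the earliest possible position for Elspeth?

Berengar, Corvin, Fendrel, and Oswin must all come before Elspeth — 4 forced predecessors.
Nothing else is forced ahead of Elspeth, so their earliest slot is position 4 + 1 = 5.

5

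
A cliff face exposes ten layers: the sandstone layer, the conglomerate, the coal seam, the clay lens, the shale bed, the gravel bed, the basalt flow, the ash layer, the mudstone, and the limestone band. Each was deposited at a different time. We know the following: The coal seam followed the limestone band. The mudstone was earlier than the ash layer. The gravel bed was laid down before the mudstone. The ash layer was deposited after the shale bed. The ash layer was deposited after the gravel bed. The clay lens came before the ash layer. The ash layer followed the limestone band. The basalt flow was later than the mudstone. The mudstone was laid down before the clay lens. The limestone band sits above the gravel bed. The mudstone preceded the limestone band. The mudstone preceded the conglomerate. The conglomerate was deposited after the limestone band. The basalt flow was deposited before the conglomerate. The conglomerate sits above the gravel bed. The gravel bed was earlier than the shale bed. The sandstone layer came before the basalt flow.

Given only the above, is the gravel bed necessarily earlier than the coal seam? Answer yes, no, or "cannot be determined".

yes

Chain the constraints: the gravel bed → the limestone band → the coal seam. Each link is directly stated, so the gravel bed comes before the coal seam.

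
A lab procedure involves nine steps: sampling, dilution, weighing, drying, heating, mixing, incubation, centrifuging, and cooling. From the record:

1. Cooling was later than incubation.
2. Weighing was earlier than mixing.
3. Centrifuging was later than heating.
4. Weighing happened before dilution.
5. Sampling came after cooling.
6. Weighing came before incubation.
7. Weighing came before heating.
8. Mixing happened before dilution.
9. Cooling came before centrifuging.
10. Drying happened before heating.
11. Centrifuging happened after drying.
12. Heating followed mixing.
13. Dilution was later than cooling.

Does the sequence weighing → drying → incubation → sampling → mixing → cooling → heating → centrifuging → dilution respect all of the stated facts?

no

The constraints require cooling before sampling, but in the proposed sequence sampling appears ahead of cooling. That one violation is enough.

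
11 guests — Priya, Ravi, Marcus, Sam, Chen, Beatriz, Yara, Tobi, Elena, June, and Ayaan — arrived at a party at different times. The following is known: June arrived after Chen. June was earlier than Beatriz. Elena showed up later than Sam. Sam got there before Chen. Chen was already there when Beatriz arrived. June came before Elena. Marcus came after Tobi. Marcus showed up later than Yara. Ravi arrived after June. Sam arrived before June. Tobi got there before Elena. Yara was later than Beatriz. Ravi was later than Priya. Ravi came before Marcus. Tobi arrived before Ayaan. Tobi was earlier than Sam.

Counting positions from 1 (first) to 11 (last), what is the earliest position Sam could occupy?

Tobi must come before Sam — 1 forced predecessor.
Nothing else is forced ahead of Sam, so their earliest slot is position 1 + 1 = 2.

2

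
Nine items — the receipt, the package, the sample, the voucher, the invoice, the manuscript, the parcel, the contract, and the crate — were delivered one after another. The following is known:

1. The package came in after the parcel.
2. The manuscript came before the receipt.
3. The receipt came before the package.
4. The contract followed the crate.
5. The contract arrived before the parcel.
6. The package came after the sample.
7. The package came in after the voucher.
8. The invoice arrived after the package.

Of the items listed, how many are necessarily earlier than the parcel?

2

Directly stated before the parcel: the contract.
The crate reaches the parcel via the crate → the contract → the parcel.
No chain forces the receipt (or any of the others) ahead of the parcel.
That's the contract and the crate — 2 in all.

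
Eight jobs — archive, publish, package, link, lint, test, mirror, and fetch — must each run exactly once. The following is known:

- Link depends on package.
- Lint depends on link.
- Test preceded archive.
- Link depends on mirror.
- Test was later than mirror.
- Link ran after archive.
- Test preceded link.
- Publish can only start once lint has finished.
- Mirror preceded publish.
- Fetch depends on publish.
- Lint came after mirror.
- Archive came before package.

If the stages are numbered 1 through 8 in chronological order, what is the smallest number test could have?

2

Mirror must come before test — 1 forced predecessor.
Nothing else is forced ahead of test, so its earliest slot is position 1 + 1 = 2.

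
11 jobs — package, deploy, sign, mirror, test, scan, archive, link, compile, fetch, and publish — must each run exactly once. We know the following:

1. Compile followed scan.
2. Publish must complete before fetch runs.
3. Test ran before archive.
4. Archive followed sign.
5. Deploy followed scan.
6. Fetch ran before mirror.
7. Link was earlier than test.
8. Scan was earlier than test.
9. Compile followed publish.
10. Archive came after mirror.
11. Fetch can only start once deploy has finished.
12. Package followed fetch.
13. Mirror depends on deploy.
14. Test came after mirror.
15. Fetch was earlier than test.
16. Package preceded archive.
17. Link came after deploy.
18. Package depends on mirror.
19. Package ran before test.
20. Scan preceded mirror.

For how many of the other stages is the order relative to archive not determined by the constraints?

1

Forced before archive: deploy, fetch, link, mirror, package, publish, scan, sign, and test.
That leaves compile with no forced order relative to archive — 1.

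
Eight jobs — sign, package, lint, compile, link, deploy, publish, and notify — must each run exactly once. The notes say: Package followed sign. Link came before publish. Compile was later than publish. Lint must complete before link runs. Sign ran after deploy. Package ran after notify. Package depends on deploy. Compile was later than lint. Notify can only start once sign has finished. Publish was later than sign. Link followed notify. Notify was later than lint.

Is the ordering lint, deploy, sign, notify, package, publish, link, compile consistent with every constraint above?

no

The constraints require link before publish, but in the proposed sequence publish appears ahead of link. That one violation is enough.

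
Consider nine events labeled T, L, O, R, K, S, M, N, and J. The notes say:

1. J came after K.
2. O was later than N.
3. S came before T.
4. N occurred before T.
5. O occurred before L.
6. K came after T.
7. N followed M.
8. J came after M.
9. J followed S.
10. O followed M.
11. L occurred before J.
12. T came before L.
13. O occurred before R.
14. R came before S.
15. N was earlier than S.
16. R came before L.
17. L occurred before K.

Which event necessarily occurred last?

Every other event has a chain of constraints placing it before J, so J is last.

J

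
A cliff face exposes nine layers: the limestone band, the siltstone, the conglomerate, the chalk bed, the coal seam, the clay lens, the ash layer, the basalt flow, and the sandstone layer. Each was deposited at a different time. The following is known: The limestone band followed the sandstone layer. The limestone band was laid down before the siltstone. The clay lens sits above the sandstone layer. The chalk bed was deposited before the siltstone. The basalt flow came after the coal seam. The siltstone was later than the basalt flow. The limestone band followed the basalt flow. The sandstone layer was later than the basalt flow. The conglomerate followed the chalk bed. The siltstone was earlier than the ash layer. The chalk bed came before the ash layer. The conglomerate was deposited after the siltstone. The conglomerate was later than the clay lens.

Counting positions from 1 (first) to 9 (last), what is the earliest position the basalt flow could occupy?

The coal seam must come before the basalt flow — 1 forced predecessor.
Nothing else is forced ahead of the basalt flow, so its earliest slot is position 1 + 1 = 2.

2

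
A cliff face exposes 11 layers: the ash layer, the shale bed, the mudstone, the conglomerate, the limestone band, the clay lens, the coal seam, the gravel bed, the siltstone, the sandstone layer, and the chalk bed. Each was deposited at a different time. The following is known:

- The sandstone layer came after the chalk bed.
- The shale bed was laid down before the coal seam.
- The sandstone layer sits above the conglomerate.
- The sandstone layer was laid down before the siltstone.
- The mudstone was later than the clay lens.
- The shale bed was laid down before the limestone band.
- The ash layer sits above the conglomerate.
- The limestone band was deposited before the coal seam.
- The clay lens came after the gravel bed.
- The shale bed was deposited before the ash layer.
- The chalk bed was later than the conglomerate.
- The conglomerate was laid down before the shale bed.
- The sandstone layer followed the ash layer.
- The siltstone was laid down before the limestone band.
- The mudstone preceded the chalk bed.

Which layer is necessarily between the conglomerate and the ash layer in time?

Tracing the constraints gives the conglomerate → the shale bed → the ash layer, so the shale bed sits after the conglomerate and before the ash layer.
No other layer is forced both after the conglomerate and before the ash layer.

the shale bed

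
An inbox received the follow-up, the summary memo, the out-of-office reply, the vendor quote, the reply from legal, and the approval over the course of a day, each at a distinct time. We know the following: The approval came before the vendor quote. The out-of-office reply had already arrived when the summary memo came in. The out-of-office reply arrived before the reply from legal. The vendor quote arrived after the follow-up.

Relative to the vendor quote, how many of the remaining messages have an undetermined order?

Forced before the vendor quote: the approval and the follow-up.
That leaves the out-of-office reply, the reply from legal, and the summary memo with no forced order relative to the vendor quote — 3.

3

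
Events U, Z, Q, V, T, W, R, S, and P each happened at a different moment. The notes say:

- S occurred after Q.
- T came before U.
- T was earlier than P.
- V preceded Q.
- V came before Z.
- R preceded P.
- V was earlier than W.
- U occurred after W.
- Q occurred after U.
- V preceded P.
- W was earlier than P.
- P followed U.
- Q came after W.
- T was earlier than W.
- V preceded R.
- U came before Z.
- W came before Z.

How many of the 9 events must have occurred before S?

5

Directly stated before S: Q.
T reaches S via T → W → Q → S.
U reaches S via U → Q → S.
V reaches S via V → Q → S.
Likewise W reaches S by chaining the stated constraints.
No chain forces R (or any of the others) ahead of S.
That's Q, T, U, V, and W — 5 in all.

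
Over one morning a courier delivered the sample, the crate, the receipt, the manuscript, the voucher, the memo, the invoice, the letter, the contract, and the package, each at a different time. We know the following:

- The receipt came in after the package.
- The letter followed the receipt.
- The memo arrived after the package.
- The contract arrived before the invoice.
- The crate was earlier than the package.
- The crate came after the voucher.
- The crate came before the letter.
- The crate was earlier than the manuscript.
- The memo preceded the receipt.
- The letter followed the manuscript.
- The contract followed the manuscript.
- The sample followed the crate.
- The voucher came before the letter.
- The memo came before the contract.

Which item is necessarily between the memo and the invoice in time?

Tracing the constraints gives the memo → the contract → the invoice, so the contract sits after the memo and before the invoice.
No other item is forced both after the memo and before the invoice.

the contract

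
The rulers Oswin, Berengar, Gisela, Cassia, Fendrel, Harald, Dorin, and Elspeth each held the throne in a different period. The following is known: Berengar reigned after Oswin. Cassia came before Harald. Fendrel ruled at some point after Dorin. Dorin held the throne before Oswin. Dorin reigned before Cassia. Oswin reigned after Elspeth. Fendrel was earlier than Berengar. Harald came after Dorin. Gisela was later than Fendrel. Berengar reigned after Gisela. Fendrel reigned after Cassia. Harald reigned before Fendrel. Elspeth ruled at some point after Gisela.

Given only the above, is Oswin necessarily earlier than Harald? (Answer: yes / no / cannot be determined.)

Tracing the constraints gives Harald → Fendrel → Gisela → Elspeth → Oswin, so Harald must come before Oswin.
That means Oswin cannot be before Harald.

no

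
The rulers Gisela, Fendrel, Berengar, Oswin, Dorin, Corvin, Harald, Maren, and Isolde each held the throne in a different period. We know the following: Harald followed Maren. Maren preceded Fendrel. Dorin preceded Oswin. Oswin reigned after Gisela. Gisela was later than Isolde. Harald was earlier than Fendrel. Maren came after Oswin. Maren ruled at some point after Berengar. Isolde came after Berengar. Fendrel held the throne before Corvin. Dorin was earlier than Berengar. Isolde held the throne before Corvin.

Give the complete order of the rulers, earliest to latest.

The constraints fix every adjacent pair, so only one ordering works:
Dorin → Berengar → Isolde → Gisela → Oswin → Maren → Harald → Fendrel → Corvin.

Dorin, Berengar, Isolde, Gisela, Oswin, Maren, Harald, Fendrel, Corvin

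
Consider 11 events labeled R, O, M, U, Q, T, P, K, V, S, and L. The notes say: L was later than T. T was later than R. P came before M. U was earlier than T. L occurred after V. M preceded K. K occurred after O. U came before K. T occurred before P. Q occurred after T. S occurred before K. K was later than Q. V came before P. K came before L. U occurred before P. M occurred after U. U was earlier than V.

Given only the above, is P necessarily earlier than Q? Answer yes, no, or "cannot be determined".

cannot be determined

No chain of stated constraints runs from P to Q, and none runs from Q to P either.
So the relative order of P and Q is not fixed by the given facts.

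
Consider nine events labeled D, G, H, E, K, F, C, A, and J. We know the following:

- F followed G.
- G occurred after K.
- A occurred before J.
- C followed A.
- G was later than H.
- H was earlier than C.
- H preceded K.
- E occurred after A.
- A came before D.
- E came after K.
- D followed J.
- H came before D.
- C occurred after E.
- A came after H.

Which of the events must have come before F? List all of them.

G, H, K

Directly stated before F: G.
H reaches F via H → G → F.
K reaches F via K → G → F.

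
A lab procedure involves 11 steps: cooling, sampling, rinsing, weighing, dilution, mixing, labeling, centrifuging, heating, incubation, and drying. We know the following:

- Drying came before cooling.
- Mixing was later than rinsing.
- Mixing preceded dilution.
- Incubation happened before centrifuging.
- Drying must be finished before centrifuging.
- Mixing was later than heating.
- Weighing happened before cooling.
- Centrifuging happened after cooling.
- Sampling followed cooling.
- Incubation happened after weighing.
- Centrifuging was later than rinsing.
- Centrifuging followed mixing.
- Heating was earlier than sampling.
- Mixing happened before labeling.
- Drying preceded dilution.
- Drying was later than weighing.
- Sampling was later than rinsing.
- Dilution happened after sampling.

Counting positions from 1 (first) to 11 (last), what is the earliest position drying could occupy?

2

Weighing must come before drying — 1 forced predecessor.
Nothing else is forced ahead of drying, so its earliest slot is position 1 + 1 = 2.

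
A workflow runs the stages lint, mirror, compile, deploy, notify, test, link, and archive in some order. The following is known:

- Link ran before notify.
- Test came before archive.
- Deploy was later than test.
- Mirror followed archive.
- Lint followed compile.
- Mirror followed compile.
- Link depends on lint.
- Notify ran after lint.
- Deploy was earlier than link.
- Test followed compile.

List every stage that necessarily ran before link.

compile, deploy, lint, test

Directly stated before link: deploy and lint.
Compile reaches link via compile → lint → link.
Test reaches link via test → deploy → link.
No chain forces mirror (or any of the others) ahead of link.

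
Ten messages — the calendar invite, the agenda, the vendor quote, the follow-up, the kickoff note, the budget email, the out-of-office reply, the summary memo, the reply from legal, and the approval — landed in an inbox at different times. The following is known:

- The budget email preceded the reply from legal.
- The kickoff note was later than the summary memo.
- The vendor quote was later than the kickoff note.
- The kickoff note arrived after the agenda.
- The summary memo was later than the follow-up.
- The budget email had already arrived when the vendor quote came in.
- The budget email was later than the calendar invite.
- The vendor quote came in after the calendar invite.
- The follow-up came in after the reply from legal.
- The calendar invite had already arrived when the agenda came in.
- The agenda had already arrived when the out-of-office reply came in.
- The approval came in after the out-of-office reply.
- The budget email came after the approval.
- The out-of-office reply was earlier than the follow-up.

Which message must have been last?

Every other message has a chain of constraints placing it before the vendor quote, so the vendor quote is last.

the vendor quote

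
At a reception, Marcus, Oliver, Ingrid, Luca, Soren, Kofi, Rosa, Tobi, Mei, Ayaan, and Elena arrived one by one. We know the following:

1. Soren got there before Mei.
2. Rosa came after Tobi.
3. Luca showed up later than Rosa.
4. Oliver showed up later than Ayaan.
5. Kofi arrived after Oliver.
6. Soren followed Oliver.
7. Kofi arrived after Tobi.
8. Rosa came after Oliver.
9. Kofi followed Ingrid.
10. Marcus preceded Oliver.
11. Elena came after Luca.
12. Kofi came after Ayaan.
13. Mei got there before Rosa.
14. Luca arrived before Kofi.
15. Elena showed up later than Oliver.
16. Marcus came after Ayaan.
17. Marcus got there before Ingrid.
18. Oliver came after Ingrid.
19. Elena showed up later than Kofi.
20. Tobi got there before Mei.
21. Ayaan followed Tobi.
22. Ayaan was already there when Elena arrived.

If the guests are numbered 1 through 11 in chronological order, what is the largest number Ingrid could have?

4

Ingrid must come before Elena, Kofi, Luca, Mei, Oliver, Rosa, and Soren — 7 guests forced after them.
Everything else can be placed before Ingrid in some valid order, so Ingrid can sit as late as position 11 − 7 = 4.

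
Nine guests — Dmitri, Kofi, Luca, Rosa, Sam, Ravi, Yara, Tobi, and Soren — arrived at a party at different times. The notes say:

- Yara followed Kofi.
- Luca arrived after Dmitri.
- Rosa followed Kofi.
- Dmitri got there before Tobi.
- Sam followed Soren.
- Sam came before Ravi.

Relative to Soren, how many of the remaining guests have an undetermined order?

6

Forced after Soren: Ravi and Sam.
That leaves Dmitri, Kofi, Luca, Rosa, Tobi, and Yara with no forced order relative to Soren — 6.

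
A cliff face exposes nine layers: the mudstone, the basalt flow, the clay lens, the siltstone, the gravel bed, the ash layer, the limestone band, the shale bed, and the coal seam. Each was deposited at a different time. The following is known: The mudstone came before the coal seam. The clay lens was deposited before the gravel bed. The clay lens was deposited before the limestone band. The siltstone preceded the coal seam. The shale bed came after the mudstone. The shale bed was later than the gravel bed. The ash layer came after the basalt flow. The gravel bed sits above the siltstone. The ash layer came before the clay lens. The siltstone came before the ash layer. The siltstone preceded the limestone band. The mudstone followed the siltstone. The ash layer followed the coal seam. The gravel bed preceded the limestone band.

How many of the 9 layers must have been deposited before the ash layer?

Directly stated before the ash layer: the basalt flow, the coal seam, and the siltstone.
The mudstone reaches the ash layer via the mudstone → the coal seam → the ash layer.
That's the basalt flow, the coal seam, the mudstone, and the siltstone — 4 in all.

4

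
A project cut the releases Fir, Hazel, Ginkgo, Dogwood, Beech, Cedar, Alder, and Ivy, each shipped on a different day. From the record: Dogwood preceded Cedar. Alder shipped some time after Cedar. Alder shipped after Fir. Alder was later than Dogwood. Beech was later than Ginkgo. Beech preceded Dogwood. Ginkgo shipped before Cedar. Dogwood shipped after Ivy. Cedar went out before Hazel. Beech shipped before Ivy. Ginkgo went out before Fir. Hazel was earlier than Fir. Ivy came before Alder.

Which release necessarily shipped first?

Ginkgo has a chain of constraints placing it before every other release, so Ginkgo must be first.

Ginkgo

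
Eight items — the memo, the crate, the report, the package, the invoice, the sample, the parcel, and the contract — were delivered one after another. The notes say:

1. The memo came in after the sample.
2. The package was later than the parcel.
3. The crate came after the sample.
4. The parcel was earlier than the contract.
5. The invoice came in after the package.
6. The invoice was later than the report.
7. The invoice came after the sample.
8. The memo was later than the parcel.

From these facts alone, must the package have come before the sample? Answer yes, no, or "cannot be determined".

No chain of stated constraints runs from the package to the sample, and none runs from the sample to the package either.
So the relative order of the package and the sample is not fixed by the given facts.

cannot be determined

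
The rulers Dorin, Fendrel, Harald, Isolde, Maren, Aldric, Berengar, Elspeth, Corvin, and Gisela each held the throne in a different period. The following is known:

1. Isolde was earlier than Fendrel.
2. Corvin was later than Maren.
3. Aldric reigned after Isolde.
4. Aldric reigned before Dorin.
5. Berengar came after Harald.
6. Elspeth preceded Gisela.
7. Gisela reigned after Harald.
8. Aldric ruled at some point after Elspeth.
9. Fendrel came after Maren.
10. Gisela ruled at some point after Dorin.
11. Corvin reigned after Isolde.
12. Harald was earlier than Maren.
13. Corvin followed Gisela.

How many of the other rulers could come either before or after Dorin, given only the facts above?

Forced before Dorin: Aldric, Elspeth, and Isolde; forced after Dorin: Corvin and Gisela.
That leaves Berengar, Fendrel, Harald, and Maren with no forced order relative to Dorin — 4.

4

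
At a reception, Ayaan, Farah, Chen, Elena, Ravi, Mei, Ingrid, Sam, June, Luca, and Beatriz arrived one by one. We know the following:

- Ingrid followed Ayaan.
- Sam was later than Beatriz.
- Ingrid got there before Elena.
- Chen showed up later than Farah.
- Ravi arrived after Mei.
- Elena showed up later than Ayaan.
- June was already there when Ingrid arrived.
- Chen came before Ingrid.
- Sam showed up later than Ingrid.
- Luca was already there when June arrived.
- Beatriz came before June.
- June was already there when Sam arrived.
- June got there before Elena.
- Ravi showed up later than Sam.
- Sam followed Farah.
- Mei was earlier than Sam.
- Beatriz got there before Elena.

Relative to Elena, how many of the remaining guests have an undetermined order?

Forced before Elena: Ayaan, Beatriz, Chen, Farah, Ingrid, June, and Luca.
That leaves Mei, Ravi, and Sam with no forced order relative to Elena — 3.

3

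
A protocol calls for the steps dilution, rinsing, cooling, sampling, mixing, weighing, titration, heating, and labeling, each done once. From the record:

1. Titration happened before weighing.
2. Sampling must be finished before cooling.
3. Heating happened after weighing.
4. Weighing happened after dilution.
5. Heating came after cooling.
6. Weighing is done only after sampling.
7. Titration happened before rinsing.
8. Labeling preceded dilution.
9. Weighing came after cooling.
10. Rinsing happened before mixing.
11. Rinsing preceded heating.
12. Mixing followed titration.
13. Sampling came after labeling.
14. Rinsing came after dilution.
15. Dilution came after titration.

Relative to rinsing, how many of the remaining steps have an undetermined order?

Forced before rinsing: dilution, labeling, and titration; forced after rinsing: heating and mixing.
That leaves cooling, sampling, and weighing with no forced order relative to rinsing — 3.

3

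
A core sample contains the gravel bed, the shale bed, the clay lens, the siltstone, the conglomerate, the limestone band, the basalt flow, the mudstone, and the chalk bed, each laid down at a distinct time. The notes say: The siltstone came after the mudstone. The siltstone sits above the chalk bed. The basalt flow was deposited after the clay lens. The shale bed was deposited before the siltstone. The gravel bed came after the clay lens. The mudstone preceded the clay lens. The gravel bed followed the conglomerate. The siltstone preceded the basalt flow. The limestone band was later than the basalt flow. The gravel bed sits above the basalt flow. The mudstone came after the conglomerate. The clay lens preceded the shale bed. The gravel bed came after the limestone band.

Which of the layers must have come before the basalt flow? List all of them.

Directly stated before the basalt flow: the clay lens and the siltstone.
The chalk bed reaches the basalt flow via the chalk bed → the siltstone → the basalt flow.
The conglomerate reaches the basalt flow via the conglomerate → the mudstone → the clay lens → the basalt flow.
The mudstone reaches the basalt flow via the mudstone → the clay lens → the basalt flow.
Likewise the shale bed reaches the basalt flow by chaining the stated constraints.

the chalk bed, the clay lens, the conglomerate, the mudstone, the shale bed, the siltstone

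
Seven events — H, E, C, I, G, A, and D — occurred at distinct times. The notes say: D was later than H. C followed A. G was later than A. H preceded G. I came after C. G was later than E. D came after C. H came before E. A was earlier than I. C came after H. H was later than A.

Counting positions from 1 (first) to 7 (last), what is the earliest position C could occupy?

3

A and H must both come before C — 2 forced predecessors.
Nothing else is forced ahead of C, so its earliest slot is position 2 + 1 = 3.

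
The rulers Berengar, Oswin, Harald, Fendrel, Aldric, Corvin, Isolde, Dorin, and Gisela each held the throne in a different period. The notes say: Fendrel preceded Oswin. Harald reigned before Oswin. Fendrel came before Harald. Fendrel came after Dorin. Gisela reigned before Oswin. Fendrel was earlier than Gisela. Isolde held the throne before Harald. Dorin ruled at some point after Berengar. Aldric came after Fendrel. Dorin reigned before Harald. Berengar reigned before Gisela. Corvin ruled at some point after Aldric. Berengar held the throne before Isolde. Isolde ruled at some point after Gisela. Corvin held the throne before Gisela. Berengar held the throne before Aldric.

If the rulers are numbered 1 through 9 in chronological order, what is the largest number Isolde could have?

7

Isolde must come before Harald and Oswin — 2 rulers forced after them.
Everything else can be placed before Isolde in some valid order, so Isolde can sit as late as position 9 − 2 = 7.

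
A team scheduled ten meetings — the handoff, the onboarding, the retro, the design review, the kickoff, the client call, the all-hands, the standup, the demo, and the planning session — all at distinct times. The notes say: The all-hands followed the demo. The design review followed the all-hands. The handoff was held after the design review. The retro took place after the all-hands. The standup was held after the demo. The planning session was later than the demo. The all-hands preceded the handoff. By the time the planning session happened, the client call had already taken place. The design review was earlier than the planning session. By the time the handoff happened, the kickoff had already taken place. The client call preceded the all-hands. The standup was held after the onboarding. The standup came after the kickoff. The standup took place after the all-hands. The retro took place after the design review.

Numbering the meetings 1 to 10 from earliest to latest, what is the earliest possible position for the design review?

The all-hands, the client call, and the demo must all come before the design review — 3 forced predecessors.
Nothing else is forced ahead of the design review, so its earliest slot is position 3 + 1 = 4.

4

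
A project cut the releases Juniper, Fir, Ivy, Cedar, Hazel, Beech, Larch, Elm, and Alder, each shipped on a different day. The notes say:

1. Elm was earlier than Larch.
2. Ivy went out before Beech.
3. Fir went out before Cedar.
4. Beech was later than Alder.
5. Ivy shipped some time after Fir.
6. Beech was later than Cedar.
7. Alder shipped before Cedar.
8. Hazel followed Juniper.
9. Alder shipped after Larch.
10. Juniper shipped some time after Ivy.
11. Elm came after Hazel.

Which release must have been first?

Fir

Fir has a chain of constraints placing it before every other release, so Fir must be first.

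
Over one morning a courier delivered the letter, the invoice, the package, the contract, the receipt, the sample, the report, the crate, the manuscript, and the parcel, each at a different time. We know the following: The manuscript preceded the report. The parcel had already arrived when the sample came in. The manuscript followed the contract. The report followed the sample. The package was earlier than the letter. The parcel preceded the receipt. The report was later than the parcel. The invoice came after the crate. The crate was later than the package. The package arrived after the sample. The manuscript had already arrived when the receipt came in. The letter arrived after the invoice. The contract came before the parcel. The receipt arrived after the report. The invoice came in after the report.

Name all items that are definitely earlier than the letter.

Directly stated before the letter: the invoice and the package.
The contract reaches the letter via the contract → the manuscript → the report → the invoice → the letter.
The crate reaches the letter via the crate → the invoice → the letter.
The manuscript reaches the letter via the manuscript → the report → the invoice → the letter.
Likewise the parcel, the report, and the sample each reach the letter by chaining the stated constraints.

the contract, the crate, the invoice, the manuscript, the package, the parcel, the report, the sample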